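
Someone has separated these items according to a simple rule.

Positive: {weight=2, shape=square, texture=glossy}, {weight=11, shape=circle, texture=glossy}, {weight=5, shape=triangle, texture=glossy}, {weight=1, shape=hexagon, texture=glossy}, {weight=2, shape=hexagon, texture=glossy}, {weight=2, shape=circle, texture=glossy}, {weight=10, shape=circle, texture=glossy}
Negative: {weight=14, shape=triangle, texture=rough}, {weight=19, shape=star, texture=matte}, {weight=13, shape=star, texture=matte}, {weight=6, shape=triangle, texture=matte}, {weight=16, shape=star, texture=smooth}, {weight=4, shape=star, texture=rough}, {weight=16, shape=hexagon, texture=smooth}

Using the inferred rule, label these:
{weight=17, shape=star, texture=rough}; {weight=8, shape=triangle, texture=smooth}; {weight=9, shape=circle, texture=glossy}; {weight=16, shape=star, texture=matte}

Negative, Negative, Positive, Negative

Checking candidate rules against both groups, what survives is: texture is glossy.
Negative: {weight=17, shape=star, texture=rough}, since texture is rough.
Negative: {weight=8, shape=triangle, texture=smooth}, since texture is smooth.
Positive: {weight=9, shape=circle, texture=glossy}, since texture is glossy.
Negative: {weight=16, shape=star, texture=matte}, since texture is matte.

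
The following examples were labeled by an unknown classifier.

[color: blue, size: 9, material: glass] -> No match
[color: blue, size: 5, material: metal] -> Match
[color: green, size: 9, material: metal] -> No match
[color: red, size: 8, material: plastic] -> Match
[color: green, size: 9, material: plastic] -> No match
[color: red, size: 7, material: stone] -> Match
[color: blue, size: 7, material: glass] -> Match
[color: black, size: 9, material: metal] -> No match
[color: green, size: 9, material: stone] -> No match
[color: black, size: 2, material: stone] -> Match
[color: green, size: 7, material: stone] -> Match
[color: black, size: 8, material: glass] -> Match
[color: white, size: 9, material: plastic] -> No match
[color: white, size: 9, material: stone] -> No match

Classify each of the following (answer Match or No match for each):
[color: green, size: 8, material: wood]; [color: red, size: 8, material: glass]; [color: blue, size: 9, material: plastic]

The simplest hypothesis consistent with all the labels is: size ≤ 8.
[color: green, size: 8, material: wood]: size = 8, fits → Match.
[color: red, size: 8, material: glass]: size = 8, fits → Match.
[color: blue, size: 9, material: plastic]: size = 9, fails this test → No match.

Match, Match, No match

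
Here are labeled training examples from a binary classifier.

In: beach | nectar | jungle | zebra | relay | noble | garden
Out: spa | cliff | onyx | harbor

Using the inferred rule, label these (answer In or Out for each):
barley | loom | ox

In, Out, Out

The common property of the 'In' items is: contains 'e'. No 'Out' item has it.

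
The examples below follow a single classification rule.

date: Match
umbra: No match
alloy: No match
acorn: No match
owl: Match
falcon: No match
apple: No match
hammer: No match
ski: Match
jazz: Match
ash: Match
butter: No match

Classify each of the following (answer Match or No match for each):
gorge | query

The common property of the 'Match' items is: length ≤ 4. No 'No match' item has it.
gorge — length 5, hence No match.
query — length 5, hence No match.

No match, No match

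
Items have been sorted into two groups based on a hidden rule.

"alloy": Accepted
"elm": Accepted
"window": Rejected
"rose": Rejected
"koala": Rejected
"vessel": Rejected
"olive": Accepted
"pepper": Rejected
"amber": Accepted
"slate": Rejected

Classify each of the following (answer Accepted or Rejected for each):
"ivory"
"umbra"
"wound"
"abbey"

Accepted, Accepted, Rejected, Accepted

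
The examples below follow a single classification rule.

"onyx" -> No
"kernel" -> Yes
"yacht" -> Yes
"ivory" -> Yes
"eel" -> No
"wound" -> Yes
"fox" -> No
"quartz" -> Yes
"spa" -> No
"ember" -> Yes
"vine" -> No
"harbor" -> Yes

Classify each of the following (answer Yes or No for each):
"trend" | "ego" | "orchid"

Yes, No, Yes

The distinguishing property — length ≥ 5 — holds for all the 'Yes' cases and none of the 'No' cases.
Yes: "trend", since length 5. No: "ego", since length 3. Yes: "orchid", since length 6.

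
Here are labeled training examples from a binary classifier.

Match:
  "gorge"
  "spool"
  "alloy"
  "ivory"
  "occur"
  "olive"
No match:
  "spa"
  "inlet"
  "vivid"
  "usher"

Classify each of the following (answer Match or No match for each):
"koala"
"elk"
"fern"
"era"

Match, No match, No match, No match

Comparing the two groups points to one rule — contains 'o'.
"koala": has 'o', meets the rule → Match. "elk": no 'o', doesn't match → No match. "fern": no 'o', doesn't match → No match. "era": no 'o', doesn't match → No match.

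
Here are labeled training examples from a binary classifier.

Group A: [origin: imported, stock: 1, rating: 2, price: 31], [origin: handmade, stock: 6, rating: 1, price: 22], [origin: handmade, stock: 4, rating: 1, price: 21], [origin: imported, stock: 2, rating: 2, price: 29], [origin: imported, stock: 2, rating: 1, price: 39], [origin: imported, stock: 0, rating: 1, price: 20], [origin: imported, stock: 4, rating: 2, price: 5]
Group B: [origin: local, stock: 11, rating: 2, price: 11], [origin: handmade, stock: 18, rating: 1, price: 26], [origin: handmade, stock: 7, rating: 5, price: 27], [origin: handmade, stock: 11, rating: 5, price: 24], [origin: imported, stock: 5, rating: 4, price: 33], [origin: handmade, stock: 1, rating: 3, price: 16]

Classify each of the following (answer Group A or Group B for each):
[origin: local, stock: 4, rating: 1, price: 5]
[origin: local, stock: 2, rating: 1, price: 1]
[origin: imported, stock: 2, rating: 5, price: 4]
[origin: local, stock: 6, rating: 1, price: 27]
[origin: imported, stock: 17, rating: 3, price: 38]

Group A, Group A, Group B, Group A, Group B

The rule appears to be: rating ≤ 2 AND stock ≤ 6.
[origin: local, stock: 4, rating: 1, price: 5] → rating = 1, stock = 4 → Group A. [origin: local, stock: 2, rating: 1, price: 1] → rating = 1, stock = 2 → Group A. [origin: imported, stock: 2, rating: 5, price: 4] → rating = 5, stock = 2 → Group B. [origin: local, stock: 6, rating: 1, price: 27] → rating = 1, stock = 6 → Group A. [origin: imported, stock: 17, rating: 3, price: 38] → rating = 3, stock = 17 → Group B.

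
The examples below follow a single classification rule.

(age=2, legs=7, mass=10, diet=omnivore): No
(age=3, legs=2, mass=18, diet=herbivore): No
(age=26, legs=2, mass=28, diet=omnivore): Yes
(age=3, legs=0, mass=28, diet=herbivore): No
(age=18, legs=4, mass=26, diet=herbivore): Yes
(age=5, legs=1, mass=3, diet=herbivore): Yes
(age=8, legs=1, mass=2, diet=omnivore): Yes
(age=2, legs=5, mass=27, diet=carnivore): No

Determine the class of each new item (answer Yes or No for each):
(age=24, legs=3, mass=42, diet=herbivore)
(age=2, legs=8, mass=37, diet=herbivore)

Yes, No

A rule that fits every label: age ≥ 5 — true of each 'Yes' example, false of each 'No' one.
(age=24, legs=3, mass=42, diet=herbivore): age = 24 — passes, so Yes.
(age=2, legs=8, mass=37, diet=herbivore): age = 2 — does not pass, so No.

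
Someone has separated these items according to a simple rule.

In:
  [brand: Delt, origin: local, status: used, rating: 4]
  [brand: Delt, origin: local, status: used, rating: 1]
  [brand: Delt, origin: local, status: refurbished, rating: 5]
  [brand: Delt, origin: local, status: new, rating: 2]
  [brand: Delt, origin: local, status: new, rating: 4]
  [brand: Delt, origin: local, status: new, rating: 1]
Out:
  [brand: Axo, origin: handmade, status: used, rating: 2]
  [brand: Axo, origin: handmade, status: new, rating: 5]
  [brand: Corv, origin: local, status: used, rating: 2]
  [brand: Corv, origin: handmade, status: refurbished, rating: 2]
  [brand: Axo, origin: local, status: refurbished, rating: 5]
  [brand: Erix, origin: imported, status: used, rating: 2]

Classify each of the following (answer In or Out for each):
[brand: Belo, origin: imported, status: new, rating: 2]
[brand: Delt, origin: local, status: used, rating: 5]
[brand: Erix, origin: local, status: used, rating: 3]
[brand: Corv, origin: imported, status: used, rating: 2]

'In' ⟺ brand is Delt.
[brand: Belo, origin: imported, status: new, rating: 2]: Out (brand is Belo).
[brand: Delt, origin: local, status: used, rating: 5]: In (brand is Delt).
[brand: Erix, origin: local, status: used, rating: 3]: Out (brand is Erix).
[brand: Corv, origin: imported, status: used, rating: 2]: Out (brand is Corv).

Out, In, Out, Out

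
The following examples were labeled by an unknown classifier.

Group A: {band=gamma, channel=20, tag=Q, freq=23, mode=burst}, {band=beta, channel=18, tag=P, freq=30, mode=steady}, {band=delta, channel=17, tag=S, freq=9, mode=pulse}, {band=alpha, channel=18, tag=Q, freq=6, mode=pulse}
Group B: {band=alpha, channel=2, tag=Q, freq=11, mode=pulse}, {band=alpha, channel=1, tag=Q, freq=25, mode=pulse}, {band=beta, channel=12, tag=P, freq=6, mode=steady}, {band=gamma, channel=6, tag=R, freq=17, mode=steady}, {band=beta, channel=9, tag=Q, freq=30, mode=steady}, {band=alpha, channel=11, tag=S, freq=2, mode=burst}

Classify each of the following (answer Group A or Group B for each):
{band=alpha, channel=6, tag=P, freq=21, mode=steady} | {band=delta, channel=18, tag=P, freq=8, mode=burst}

The rule appears to be: channel ≥ 17.

Group B, Group A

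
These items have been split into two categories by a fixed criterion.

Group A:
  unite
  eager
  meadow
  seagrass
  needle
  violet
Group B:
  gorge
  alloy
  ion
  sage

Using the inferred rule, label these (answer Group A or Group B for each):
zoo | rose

Group B, Group B

The simplest hypothesis consistent with all the labels is: has ≥ 3 vowels.
zoo → 2 vowels → Group B.
rose → 2 vowels → Group B.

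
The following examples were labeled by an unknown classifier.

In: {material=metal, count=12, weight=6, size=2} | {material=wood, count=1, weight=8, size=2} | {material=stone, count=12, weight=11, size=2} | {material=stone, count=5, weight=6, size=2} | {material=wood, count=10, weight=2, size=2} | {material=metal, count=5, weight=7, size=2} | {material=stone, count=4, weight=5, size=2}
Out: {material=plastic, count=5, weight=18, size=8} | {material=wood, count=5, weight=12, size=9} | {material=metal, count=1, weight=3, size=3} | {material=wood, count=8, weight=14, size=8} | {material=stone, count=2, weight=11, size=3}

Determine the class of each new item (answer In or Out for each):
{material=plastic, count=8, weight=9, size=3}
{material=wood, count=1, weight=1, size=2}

The distinguishing property — size = 2 — holds for all the 'In' cases and none of the 'Out' cases.
Out: {material=plastic, count=8, weight=9, size=3}, since size = 3.
In: {material=wood, count=1, weight=1, size=2}, since size = 2.

Out, In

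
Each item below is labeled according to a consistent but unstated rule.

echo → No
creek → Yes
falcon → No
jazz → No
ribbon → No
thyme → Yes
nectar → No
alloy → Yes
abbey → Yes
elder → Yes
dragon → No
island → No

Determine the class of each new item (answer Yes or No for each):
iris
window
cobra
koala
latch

No, No, Yes, Yes, Yes

The simplest hypothesis consistent with all the labels is: odd length.
iris: length 4, does not satisfy this → No. window: length 6, does not satisfy this → No. cobra: length 5, fits → Yes. koala: length 5, fits → Yes. latch: length 5, fits → Yes.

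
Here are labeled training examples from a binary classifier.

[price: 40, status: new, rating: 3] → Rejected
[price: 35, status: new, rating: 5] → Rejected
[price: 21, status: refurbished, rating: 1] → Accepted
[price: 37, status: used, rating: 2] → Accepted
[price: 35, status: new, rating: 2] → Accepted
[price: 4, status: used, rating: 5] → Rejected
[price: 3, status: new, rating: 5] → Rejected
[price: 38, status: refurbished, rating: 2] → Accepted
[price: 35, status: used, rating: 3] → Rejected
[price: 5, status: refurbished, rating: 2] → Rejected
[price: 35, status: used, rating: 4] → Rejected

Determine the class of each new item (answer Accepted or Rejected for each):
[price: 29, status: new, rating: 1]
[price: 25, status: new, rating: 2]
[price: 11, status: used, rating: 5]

Accepted, Accepted, Rejected

'Accepted' ⟺ rating ≤ 2 AND price ≥ 21.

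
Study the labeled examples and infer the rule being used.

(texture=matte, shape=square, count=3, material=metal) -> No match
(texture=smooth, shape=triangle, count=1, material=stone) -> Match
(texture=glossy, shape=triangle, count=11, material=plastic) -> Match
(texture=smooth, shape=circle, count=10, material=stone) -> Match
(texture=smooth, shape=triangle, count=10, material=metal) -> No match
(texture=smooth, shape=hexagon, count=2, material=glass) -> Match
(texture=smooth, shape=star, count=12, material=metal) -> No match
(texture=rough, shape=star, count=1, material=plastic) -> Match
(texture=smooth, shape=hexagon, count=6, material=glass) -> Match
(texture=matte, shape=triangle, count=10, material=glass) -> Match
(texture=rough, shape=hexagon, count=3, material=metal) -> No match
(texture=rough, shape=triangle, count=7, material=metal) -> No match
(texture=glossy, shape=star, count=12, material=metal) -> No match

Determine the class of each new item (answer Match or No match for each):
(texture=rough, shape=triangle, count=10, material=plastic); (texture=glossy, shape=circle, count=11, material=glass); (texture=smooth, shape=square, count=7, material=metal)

Match, Match, No match

Looking at the examples, the only property every 'Match' case has and every 'No match' case lacks is: material is not metal.
Match: (texture=rough, shape=triangle, count=10, material=plastic), since material is plastic.
Match: (texture=glossy, shape=circle, count=11, material=glass), since material is glass.
No match: (texture=smooth, shape=square, count=7, material=metal), since material is metal.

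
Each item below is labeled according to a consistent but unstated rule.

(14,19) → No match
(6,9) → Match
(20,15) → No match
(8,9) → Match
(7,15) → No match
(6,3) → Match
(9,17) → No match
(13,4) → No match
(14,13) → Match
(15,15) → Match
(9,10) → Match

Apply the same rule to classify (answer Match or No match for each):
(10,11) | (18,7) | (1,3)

One predicate separates the groups cleanly: |first − second| ≤ 3.
(10,11) — |10−11| = 1, hence Match. (18,7) — |18−7| = 11, hence No match. (1,3) — |1−3| = 2, hence Match.

Match, No match, Match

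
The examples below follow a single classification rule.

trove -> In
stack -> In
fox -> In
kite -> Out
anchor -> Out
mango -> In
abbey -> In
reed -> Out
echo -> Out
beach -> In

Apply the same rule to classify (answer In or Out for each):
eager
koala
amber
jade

In, In, In, Out

The rule appears to be: odd length.
eager: In (length 5).
koala: In (length 5).
amber: In (length 5).
jade: Out (length 4).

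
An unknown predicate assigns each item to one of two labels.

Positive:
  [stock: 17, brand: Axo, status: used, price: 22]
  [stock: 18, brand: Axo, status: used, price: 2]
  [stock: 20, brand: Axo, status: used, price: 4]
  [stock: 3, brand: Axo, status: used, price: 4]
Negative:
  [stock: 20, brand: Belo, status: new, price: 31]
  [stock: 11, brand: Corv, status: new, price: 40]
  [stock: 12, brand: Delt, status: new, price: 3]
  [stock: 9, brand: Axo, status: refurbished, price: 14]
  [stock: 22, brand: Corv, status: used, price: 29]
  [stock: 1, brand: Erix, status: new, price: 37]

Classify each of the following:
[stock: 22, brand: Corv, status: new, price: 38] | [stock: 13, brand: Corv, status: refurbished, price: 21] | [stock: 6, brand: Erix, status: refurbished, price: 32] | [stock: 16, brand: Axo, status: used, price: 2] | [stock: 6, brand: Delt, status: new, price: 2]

Negative, Negative, Negative, Positive, Negative

The simplest hypothesis consistent with all the labels is: status is used AND brand is Axo.
[stock: 22, brand: Corv, status: new, price: 38]: status is new, brand is Corv, doesn't match → Negative. [stock: 13, brand: Corv, status: refurbished, price: 21]: status is refurbished, brand is Corv, doesn't match → Negative. [stock: 6, brand: Erix, status: refurbished, price: 32]: status is refurbished, brand is Erix, doesn't match → Negative. [stock: 16, brand: Axo, status: used, price: 2]: status is used, brand is Axo, matches → Positive. [stock: 6, brand: Delt, status: new, price: 2]: status is new, brand is Delt, doesn't match → Negative.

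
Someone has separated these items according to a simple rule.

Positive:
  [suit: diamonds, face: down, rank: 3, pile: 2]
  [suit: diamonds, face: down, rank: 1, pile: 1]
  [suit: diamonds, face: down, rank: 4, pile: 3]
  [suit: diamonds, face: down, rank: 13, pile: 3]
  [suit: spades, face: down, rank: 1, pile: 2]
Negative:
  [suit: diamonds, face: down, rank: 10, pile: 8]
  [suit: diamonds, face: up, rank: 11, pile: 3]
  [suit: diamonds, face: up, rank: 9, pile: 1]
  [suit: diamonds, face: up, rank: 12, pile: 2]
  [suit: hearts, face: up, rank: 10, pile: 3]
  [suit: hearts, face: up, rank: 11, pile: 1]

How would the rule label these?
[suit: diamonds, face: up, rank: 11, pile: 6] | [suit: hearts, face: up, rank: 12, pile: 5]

Negative, Negative

The classifier is using: face is down AND pile ≤ 3.
[suit: diamonds, face: up, rank: 11, pile: 6] — face is up, pile = 6, hence Negative. [suit: hearts, face: up, rank: 12, pile: 5] — face is up, pile = 5, hence Negative.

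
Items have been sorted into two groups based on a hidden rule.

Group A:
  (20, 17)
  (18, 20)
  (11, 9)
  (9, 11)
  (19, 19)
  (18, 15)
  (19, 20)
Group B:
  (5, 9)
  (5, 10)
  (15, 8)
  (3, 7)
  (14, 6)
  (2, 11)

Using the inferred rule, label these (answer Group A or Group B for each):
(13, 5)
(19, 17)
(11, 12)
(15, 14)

The distinguishing property — min ≥ 9 — holds for all the 'Group A' cases and none of the 'Group B' cases.
(13, 5) → min 5 → Group B.
(19, 17) → min 17 → Group A.
(11, 12) → min 11 → Group A.
(15, 14) → min 14 → Group A.

Group B, Group A, Group A, Group A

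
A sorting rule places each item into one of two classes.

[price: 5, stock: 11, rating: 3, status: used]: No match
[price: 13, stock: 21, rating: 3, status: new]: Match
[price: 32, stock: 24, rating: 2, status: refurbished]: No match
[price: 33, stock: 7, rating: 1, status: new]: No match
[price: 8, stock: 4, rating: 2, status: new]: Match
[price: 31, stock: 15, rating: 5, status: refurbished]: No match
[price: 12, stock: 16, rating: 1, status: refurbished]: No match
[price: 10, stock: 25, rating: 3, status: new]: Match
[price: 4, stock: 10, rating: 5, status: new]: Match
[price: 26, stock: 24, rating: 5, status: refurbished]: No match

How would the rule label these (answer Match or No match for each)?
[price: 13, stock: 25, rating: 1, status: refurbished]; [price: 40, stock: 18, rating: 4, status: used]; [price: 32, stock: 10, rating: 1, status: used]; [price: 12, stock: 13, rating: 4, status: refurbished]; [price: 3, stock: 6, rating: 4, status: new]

Every 'Match' example satisfies: status is new AND price ≤ 13. None of the 'No match' examples do.
[price: 13, stock: 25, rating: 1, status: refurbished]: status is refurbished, price = 13 — doesn't qualify, so No match. [price: 40, stock: 18, rating: 4, status: used]: status is used, price = 40 — doesn't qualify, so No match. [price: 32, stock: 10, rating: 1, status: used]: status is used, price = 32 — doesn't qualify, so No match. [price: 12, stock: 13, rating: 4, status: refurbished]: status is refurbished, price = 12 — doesn't qualify, so No match. [price: 3, stock: 6, rating: 4, status: new]: status is new, price = 3 — meets the rule, so Match.

No match, No match, No match, No match, Match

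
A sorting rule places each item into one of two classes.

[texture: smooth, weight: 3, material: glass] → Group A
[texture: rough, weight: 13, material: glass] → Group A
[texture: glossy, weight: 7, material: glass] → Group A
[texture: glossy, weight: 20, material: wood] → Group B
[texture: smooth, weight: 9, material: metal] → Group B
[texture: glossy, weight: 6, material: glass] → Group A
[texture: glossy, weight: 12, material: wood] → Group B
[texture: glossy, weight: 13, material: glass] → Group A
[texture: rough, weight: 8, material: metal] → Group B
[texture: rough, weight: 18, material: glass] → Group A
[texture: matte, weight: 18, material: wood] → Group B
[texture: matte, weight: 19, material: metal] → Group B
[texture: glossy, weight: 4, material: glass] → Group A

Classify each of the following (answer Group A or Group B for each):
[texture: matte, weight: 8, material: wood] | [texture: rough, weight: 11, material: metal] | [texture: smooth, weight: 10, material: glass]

'Group A' ⟺ material is glass.

Group B, Group B, Group A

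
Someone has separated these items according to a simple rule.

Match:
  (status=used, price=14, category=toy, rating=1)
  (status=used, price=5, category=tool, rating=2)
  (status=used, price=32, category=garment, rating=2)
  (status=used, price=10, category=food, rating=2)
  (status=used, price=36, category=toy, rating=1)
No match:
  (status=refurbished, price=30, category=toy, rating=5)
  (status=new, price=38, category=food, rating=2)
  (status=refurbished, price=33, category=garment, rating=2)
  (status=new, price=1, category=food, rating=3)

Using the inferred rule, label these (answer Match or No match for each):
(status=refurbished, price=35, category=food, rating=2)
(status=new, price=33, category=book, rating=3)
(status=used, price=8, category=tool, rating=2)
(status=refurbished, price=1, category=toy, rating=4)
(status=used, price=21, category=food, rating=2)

No match, No match, Match, No match, Match

The classifier is using: status is used.
(status=refurbished, price=35, category=food, rating=2): status is refurbished — doesn't qualify, so No match. (status=new, price=33, category=book, rating=3): status is new — doesn't qualify, so No match. (status=used, price=8, category=tool, rating=2): status is used — passes, so Match. (status=refurbished, price=1, category=toy, rating=4): status is refurbished — doesn't qualify, so No match. (status=used, price=21, category=food, rating=2): status is used — passes, so Match.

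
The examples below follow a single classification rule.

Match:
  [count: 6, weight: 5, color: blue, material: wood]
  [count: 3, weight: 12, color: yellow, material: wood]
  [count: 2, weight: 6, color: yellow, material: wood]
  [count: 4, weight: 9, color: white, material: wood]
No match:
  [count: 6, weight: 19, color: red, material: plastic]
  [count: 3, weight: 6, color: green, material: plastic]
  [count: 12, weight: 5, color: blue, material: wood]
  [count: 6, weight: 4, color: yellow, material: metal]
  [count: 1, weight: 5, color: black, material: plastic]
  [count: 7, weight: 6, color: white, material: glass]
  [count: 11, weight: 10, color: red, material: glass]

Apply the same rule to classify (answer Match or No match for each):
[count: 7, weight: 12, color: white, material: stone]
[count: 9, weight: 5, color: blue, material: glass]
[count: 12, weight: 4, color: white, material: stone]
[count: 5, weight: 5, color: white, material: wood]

Every 'Match' example satisfies: material is wood AND count ≤ 6. None of the 'No match' examples do.
[count: 7, weight: 12, color: white, material: stone]: material is stone, count = 7 — lacks this property, so No match.
[count: 9, weight: 5, color: blue, material: glass]: material is glass, count = 9 — lacks this property, so No match.
[count: 12, weight: 4, color: white, material: stone]: material is stone, count = 12 — lacks this property, so No match.
[count: 5, weight: 5, color: white, material: wood]: material is wood, count = 5 — checks out, so Match.

No match, No match, No match, Match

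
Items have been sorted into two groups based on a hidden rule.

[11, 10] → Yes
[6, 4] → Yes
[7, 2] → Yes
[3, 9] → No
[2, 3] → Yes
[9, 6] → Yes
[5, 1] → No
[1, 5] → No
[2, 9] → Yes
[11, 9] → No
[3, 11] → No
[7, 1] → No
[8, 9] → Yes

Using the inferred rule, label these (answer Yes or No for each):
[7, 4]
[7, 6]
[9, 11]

All 'Yes' examples share one property — product is even — and every 'No' example lacks it.
[7, 4] — 7·4 = 28, hence Yes. [7, 6] — 7·6 = 42, hence Yes. [9, 11] — 9·11 = 99, hence No.

Yes, Yes, No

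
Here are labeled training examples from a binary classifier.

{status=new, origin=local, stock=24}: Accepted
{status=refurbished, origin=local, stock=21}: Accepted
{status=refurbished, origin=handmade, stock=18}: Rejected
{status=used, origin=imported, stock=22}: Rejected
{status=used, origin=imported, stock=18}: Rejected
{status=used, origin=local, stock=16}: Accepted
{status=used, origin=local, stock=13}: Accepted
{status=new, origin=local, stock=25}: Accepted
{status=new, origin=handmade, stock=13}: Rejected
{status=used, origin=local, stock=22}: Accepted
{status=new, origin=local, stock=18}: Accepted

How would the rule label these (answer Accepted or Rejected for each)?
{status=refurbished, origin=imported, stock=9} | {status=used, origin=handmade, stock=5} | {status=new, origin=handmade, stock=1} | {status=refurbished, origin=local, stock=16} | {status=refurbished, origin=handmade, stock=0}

Rejected, Rejected, Rejected, Accepted, Rejected

The classifier is using: origin is local.
{status=refurbished, origin=imported, stock=9} → origin is imported → Rejected. {status=used, origin=handmade, stock=5} → origin is handmade → Rejected. {status=new, origin=handmade, stock=1} → origin is handmade → Rejected. {status=refurbished, origin=local, stock=16} → origin is local → Accepted. {status=refurbished, origin=handmade, stock=0} → origin is handmade → Rejected.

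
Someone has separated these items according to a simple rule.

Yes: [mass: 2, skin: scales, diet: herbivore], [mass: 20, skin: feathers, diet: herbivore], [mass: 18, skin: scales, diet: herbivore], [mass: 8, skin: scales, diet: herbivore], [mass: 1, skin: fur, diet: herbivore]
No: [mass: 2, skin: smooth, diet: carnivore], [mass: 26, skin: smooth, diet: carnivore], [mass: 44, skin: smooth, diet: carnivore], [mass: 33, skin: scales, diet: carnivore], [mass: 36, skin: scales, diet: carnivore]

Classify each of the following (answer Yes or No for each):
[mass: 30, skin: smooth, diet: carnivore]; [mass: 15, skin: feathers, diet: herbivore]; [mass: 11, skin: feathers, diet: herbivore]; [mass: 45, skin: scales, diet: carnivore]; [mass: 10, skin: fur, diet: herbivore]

A rule that fits every label: diet is herbivore — true of each 'Yes' example, false of each 'No' one.
No: [mass: 30, skin: smooth, diet: carnivore], since diet is carnivore.
Yes: [mass: 15, skin: feathers, diet: herbivore], since diet is herbivore.
Yes: [mass: 11, skin: feathers, diet: herbivore], since diet is herbivore.
No: [mass: 45, skin: scales, diet: carnivore], since diet is carnivore.
Yes: [mass: 10, skin: fur, diet: herbivore], since diet is herbivore.

No, Yes, Yes, No, Yes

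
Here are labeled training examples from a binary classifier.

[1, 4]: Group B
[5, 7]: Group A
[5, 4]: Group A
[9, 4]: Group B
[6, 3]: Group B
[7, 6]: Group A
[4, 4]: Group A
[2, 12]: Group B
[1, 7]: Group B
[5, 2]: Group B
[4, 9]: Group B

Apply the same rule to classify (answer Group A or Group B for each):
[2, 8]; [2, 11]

Rule: |first − second| ≤ 2. This holds for each 'Group A' example and fails for each 'Group B' one.
[2, 8] → |2−8| = 6 → Group B. [2, 11] → |2−11| = 9 → Group B.

Group B, Group B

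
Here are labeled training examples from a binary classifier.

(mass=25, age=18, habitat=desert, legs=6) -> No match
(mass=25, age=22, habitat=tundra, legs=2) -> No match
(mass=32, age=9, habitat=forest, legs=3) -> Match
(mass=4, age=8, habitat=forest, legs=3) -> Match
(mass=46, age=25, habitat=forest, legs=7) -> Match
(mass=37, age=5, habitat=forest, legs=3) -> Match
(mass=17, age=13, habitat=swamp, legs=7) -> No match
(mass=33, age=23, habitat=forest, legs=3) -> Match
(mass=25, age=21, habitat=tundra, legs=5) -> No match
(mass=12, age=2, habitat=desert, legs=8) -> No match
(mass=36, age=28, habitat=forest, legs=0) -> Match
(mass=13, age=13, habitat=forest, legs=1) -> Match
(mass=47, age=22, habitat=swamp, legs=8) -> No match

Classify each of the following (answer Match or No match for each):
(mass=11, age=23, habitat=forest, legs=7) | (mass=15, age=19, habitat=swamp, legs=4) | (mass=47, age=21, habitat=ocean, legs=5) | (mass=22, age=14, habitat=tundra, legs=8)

Match, No match, No match, No match

Looking at the examples, the only property every 'Match' case has and every 'No match' case lacks is: habitat is forest.
(mass=11, age=23, habitat=forest, legs=7): Match (habitat is forest). (mass=15, age=19, habitat=swamp, legs=4): No match (habitat is swamp). (mass=47, age=21, habitat=ocean, legs=5): No match (habitat is ocean). (mass=22, age=14, habitat=tundra, legs=8): No match (habitat is tundra).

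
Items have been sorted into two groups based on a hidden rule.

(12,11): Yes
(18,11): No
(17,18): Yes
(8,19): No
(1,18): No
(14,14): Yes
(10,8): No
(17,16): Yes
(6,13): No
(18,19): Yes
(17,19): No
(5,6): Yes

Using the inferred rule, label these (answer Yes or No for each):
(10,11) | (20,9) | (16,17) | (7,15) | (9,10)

The simplest hypothesis consistent with all the labels is: |first − second| ≤ 1.
(10,11): |10−11| = 1, qualifies → Yes. (20,9): |20−9| = 11, doesn't qualify → No. (16,17): |16−17| = 1, qualifies → Yes. (7,15): |7−15| = 8, doesn't qualify → No. (9,10): |9−10| = 1, qualifies → Yes.

Yes, No, Yes, No, Yes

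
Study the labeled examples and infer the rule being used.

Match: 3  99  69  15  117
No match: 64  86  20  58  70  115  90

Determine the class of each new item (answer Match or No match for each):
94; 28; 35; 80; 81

No match, No match, No match, No match, Match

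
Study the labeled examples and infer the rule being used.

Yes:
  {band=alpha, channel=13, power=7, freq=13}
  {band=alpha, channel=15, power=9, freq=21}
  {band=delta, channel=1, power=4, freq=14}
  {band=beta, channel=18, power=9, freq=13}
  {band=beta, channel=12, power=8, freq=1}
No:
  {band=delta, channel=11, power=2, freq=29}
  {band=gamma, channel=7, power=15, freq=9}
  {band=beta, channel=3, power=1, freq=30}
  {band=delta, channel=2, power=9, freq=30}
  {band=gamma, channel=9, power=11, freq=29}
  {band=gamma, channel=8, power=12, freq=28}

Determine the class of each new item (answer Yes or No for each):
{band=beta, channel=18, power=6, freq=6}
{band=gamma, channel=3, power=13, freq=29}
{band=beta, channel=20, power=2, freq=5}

The common property of the 'Yes' items is: power ≤ 9 AND freq ≤ 21. No 'No' item has it.
Yes: {band=beta, channel=18, power=6, freq=6}, since power = 6, freq = 6. No: {band=gamma, channel=3, power=13, freq=29}, since power = 13, freq = 29. Yes: {band=beta, channel=20, power=2, freq=5}, since power = 2, freq = 5.

Yes, No, Yes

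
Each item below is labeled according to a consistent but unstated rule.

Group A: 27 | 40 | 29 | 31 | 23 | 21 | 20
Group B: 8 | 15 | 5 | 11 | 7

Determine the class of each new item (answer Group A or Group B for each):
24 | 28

Group A, Group A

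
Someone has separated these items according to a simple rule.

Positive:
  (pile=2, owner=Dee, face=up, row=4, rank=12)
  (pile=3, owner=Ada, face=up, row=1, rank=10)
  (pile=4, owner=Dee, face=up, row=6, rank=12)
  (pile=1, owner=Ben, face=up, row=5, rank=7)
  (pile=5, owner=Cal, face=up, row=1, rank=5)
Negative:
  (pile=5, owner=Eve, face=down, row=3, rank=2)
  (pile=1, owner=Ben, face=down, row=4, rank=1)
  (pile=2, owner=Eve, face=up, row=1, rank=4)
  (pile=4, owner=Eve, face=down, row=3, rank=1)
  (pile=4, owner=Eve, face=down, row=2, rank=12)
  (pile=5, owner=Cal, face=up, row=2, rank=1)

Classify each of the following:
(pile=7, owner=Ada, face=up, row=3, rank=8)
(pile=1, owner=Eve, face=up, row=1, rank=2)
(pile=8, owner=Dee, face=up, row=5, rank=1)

Positive, Negative, Negative

A rule that fits every label: face is up AND rank ≥ 5 — true of each 'Positive' example, false of each 'Negative' one.
(pile=7, owner=Ada, face=up, row=3, rank=8): Positive (face is up, rank = 8).
(pile=1, owner=Eve, face=up, row=1, rank=2): Negative (face is up, rank = 2).
(pile=8, owner=Dee, face=up, row=5, rank=1): Negative (face is up, rank = 1).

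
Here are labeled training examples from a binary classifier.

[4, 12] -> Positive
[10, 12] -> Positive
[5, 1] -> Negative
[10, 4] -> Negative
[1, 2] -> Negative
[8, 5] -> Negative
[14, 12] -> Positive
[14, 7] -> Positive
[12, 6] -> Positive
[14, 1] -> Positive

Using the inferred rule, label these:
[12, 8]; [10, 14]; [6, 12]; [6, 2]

The simplest hypothesis consistent with all the labels is: sum ≥ 15.
[12, 8]: Positive (12+8 = 20).
[10, 14]: Positive (10+14 = 24).
[6, 12]: Positive (6+12 = 18).
[6, 2]: Negative (6+2 = 8).

Positive, Positive, Positive, Negative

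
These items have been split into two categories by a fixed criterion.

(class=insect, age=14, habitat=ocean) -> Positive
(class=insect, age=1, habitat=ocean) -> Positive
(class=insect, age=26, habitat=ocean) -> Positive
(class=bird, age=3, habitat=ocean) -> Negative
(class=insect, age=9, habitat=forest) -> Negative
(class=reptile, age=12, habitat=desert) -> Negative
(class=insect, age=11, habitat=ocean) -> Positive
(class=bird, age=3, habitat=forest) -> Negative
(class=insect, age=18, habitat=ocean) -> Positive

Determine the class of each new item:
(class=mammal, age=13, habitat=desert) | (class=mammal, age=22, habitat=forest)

Negative, Negative

All 'Positive' examples share one property — habitat is ocean AND class is insect — and every 'Negative' example lacks it.
(class=mammal, age=13, habitat=desert) → habitat is desert, class is mammal → Negative. (class=mammal, age=22, habitat=forest) → habitat is forest, class is mammal → Negative.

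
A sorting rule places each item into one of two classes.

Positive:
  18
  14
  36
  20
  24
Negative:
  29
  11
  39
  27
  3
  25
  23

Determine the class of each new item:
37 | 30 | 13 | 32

The classifier is using: even.
37 — 37 is odd, hence Negative.
30 — 30 is even, hence Positive.
13 — 13 is odd, hence Negative.
32 — 32 is even, hence Positive.

Negative, Positive, Negative, Positive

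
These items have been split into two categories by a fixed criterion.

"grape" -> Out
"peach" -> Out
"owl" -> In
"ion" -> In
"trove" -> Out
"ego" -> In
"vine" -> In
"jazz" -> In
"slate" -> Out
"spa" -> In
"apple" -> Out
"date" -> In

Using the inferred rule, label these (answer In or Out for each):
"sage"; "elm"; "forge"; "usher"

The pattern is that an item is 'In' exactly when: length ≤ 4.
"sage": length 4, checks out → In.
"elm": length 3, checks out → In.
"forge": length 5, lacks this property → Out.
"usher": length 5, lacks this property → Out.

In, In, Out, Out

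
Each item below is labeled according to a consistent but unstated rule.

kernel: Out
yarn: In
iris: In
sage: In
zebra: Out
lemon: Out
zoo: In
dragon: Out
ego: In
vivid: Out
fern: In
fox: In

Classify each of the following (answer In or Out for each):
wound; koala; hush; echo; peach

Out, Out, In, In, Out

'In' ⟺ length ≤ 4.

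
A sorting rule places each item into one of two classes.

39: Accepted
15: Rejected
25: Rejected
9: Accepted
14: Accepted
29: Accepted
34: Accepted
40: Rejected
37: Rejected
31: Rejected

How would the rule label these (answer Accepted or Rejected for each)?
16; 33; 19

Rejected, Rejected, Accepted

Every 'Accepted' example satisfies: ≡ 4 (mod 5). None of the 'Rejected' examples do.
16: 16 mod 5 = 1, does not fit → Rejected. 33: 33 mod 5 = 3, does not fit → Rejected. 19: 19 mod 5 = 4, matches → Accepted.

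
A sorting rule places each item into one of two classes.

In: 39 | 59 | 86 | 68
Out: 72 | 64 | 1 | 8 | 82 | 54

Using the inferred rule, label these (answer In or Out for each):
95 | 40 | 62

In, Out, Out

The classifier is using: digit sum ≥ 11.
95: digit sum 9+5 = 14, fits → In.
40: digit sum 4+0 = 4, doesn't match → Out.
62: digit sum 6+2 = 8, doesn't match → Out.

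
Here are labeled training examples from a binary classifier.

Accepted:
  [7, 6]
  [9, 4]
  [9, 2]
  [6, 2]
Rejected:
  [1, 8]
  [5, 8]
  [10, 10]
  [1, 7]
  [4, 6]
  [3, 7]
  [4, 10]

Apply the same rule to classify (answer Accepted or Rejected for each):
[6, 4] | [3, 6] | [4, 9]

Accepted, Rejected, Rejected

The simplest hypothesis consistent with all the labels is: first > second.
[6, 4] — 6 > 4, hence Accepted. [3, 6] — 3 < 6, hence Rejected. [4, 9] — 4 < 9, hence Rejected.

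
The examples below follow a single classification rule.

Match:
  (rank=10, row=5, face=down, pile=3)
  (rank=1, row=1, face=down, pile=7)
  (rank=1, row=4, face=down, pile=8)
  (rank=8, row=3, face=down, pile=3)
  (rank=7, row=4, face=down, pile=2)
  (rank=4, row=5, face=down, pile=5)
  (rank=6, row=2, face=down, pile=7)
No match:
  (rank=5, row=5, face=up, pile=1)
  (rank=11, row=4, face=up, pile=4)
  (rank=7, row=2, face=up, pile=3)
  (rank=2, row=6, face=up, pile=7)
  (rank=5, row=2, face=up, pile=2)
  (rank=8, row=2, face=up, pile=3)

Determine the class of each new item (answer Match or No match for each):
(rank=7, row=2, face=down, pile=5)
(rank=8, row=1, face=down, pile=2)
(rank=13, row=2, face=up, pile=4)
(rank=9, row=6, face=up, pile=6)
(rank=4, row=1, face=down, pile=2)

'Match' ⟺ face is down.
(rank=7, row=2, face=down, pile=5): Match (face is down). (rank=8, row=1, face=down, pile=2): Match (face is down). (rank=13, row=2, face=up, pile=4): No match (face is up). (rank=9, row=6, face=up, pile=6): No match (face is up). (rank=4, row=1, face=down, pile=2): Match (face is down).

Match, Match, No match, No match, Match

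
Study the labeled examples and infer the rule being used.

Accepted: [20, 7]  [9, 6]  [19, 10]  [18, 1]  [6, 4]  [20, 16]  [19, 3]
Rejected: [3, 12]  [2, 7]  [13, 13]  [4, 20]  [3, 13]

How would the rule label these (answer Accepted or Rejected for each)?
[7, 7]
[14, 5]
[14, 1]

Rejected, Accepted, Accepted

The distinguishing property — first > second — holds for all the 'Accepted' cases and none of the 'Rejected' cases.
[7, 7] → 7 = 7 → Rejected.
[14, 5] → 14 > 5 → Accepted.
[14, 1] → 14 > 1 → Accepted.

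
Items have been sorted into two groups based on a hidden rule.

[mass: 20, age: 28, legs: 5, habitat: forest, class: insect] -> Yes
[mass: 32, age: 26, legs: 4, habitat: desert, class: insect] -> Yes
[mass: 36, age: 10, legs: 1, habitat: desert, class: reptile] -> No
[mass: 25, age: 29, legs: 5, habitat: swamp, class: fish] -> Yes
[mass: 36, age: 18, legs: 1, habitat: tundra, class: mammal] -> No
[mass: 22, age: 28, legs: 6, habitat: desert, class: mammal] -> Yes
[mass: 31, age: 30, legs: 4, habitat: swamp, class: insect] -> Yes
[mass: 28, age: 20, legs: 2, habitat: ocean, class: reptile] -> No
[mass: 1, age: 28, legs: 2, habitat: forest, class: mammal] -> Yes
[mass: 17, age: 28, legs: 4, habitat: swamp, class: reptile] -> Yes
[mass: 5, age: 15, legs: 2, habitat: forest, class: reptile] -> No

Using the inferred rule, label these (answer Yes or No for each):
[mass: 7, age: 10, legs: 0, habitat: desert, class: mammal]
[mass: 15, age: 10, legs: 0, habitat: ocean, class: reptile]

One predicate separates the groups cleanly: age ≥ 26.
[mass: 7, age: 10, legs: 0, habitat: desert, class: mammal]: age = 10, does not fit → No. [mass: 15, age: 10, legs: 0, habitat: ocean, class: reptile]: age = 10, does not fit → No.

No, No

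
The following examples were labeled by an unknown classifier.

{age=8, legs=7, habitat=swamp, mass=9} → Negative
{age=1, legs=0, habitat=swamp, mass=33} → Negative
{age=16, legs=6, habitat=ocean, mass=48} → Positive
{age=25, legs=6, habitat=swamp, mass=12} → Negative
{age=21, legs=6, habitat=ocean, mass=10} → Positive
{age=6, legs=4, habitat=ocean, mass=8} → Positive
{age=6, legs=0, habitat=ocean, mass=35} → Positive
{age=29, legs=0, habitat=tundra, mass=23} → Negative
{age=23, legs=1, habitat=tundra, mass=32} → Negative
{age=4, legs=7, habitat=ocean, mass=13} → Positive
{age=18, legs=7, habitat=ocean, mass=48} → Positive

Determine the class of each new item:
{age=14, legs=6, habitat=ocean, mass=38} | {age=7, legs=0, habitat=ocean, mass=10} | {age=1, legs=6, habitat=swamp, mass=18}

Positive, Positive, Negative

All 'Positive' examples share one property — habitat is ocean — and every 'Negative' example lacks it.
{age=14, legs=6, habitat=ocean, mass=38} — habitat is ocean, hence Positive. {age=7, legs=0, habitat=ocean, mass=10} — habitat is ocean, hence Positive. {age=1, legs=6, habitat=swamp, mass=18} — habitat is swamp, hence Negative.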